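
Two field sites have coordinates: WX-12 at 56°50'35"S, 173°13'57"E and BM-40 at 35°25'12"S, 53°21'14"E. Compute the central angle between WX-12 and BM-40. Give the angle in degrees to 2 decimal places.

WX-12: φ = -56.84306°, λ = +173.23250°
BM-40: φ = -35.42000°, λ = +53.35389°
Δφ = 21.4231°,  Δλ = -119.8786°
a = sin²(Δφ/2) + cos φ₁ cos φ₂ sin²(Δλ/2) = 0.368419
c = 2·arcsin(√a) = 1.304499 rad = 74.7423°

74.74°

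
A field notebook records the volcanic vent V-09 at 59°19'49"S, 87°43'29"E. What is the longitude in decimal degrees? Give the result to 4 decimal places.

87.7247°E

87° + 43′/60 + 29″/3600 = 87 + 0.71667 + 0.00806 = 87.7247°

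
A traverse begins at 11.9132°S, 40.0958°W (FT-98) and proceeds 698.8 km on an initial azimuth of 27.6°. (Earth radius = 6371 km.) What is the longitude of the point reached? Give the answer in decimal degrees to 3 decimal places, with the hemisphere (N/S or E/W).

37.171°W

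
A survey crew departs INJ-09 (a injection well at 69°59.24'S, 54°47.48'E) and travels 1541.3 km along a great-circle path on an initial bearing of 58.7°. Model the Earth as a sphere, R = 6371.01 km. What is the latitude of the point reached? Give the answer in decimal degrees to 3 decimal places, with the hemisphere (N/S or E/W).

INJ-09: φ = -69.98733°, λ = +54.79133°
δ = d/R = 1541.3/6371.01 = 0.241924 rad
φ₂ = arcsin(sin φ₁ cos δ + cos φ₁ sin δ cos θ)
   = arcsin(-0.93962·0.97088 + 0.34223·0.23957·0.51952) = -60.41915°
λ₂ = λ₁ + atan2(sin θ sin δ cos φ₁, cos δ − sin φ₁ sin φ₂) = 79.29003°

60.419°S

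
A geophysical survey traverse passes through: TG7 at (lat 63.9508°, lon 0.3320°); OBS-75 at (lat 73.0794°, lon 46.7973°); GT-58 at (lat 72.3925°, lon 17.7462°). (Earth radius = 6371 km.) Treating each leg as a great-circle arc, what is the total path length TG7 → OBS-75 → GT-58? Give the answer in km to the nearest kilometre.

TG7→OBS-75: c = 0.325286 rad, d = 2072.40 km
OBS-75→GT-58: c = 0.149460 rad, d = 952.21 km
Total = 2072.40 + 952.21 = 3024.61 km

3025 km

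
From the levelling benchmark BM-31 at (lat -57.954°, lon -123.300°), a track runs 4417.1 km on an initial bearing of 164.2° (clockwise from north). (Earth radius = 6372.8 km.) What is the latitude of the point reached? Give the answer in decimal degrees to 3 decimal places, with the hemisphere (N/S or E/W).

δ = d/R = 4417.1/6372.8 = 0.693118 rad
φ₂ = arcsin(sin φ₁ cos δ + cos φ₁ sin δ cos θ)
   = arcsin(-0.84762·0.76926 + 0.53060·0.63894·-0.96222) = -78.02880°
λ₂ = λ₁ + atan2(sin θ sin δ cos φ₁, cos δ − sin φ₁ sin φ₂) = -0.30675°

78.029°S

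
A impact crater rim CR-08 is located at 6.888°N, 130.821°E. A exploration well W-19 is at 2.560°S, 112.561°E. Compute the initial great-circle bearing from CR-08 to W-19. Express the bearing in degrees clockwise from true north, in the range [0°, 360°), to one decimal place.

Δλ = -18.2600°
y = sin Δλ · cos φ₂ = -0.313017
x = cos φ₁ sin φ₂ − sin φ₁ cos φ₂ cos Δλ = -0.158119
θ = atan2(y, x) = -116.8005° → 243.1995° (mod 360°)

243.2°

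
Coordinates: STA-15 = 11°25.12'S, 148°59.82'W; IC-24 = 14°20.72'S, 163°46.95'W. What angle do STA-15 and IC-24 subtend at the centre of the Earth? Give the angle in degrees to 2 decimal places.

STA-15: φ = -11.41867°, λ = -148.99700°
IC-24: φ = -14.34533°, λ = -163.78250°
Δφ = -2.9267°,  Δλ = -14.7855°
a = sin²(Δφ/2) + cos φ₁ cos φ₂ sin²(Δλ/2) = 0.016374
c = 2·arcsin(√a) = 0.256629 rad = 14.7038°

14.70°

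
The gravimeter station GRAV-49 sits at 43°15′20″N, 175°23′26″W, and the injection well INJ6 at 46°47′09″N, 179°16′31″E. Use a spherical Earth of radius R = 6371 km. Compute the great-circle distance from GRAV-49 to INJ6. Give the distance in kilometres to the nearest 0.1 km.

GRAV-49: φ = +43.25556°, λ = -175.39056°
INJ6: φ = +46.78583°, λ = +179.27528°
Δφ = 3.5303°,  Δλ = -5.3342°
a = sin²(Δφ/2) + cos φ₁ cos φ₂ sin²(Δλ/2) = 0.002029
c = 2·arcsin(√a) = 0.090111 rad = 5.1630°
d = R·c = 6371 × 0.090111 = 574.1 km

574.1 km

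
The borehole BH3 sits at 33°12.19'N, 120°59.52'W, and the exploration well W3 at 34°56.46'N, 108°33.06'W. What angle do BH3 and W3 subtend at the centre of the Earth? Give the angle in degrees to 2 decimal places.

10.44°

BH3: φ = +33.20317°, λ = -120.99200°
W3: φ = +34.94100°, λ = -108.55100°
Δφ = 1.7378°,  Δλ = 12.4410°
a = sin²(Δφ/2) + cos φ₁ cos φ₂ sin²(Δλ/2) = 0.008283
c = 2·arcsin(√a) = 0.182275 rad = 10.4436°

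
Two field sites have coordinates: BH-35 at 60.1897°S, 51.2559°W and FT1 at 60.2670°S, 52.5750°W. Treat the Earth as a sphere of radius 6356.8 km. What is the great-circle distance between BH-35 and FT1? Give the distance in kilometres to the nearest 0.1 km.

73.2 km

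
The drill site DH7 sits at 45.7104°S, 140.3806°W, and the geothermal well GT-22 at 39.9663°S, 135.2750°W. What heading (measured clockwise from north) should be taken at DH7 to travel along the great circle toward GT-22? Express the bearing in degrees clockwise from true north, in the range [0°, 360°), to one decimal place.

Δλ = 5.1056°
y = sin Δλ · cos φ₂ = 0.068205
x = cos φ₁ sin φ₂ − sin φ₁ cos φ₂ cos Δλ = 0.097909
θ = atan2(y, x) = 34.8618° → 34.8618° (mod 360°)

34.9°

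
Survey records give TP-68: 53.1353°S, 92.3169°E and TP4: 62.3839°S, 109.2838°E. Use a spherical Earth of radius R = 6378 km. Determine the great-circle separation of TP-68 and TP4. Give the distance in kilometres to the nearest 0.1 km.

Δφ = -9.2486°,  Δλ = 16.9669°
a = sin²(Δφ/2) + cos φ₁ cos φ₂ sin²(Δλ/2) = 0.012552
c = 2·arcsin(√a) = 0.224543 rad = 12.8654°
d = R·c = 6378 × 0.224543 = 1432.1 km

1432.1 km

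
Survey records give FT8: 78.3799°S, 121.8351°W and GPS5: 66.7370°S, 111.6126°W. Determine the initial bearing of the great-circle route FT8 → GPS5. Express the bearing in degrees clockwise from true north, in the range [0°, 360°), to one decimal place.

Δλ = 10.2225°
y = sin Δλ · cos φ₂ = 0.070093
x = cos φ₁ sin φ₂ − sin φ₁ cos φ₂ cos Δλ = 0.195670
θ = atan2(y, x) = 19.7084° → 19.7084° (mod 360°)

19.7°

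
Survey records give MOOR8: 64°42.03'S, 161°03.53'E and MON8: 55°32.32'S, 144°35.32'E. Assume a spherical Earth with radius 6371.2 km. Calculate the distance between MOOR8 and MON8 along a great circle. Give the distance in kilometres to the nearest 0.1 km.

MOOR8: φ = -64.70050°, λ = +161.05883°
MON8: φ = -55.53867°, λ = +144.58867°
Δφ = 9.1618°,  Δλ = -16.4702°
a = sin²(Δφ/2) + cos φ₁ cos φ₂ sin²(Δλ/2) = 0.011340
c = 2·arcsin(√a) = 0.213382 rad = 12.2259°
d = R·c = 6371.2 × 0.213382 = 1359.5 km

1359.5 km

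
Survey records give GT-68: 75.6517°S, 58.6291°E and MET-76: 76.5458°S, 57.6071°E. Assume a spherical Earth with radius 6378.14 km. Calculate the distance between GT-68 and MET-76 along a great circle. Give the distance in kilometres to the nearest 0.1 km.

103.2 km

Δφ = -0.8941°,  Δλ = -1.0220°
a = sin²(Δφ/2) + cos φ₁ cos φ₂ sin²(Δλ/2) = 0.000065
c = 2·arcsin(√a) = 0.016182 rad = 0.9272°
d = R·c = 6378.14 × 0.016182 = 103.2 km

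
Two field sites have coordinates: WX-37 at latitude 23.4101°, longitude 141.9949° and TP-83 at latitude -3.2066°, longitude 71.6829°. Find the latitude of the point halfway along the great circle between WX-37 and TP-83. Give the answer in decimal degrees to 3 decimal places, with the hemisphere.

Bx = cos φ₂ cos Δλ = 0.336371,  By = cos φ₂ sin Δλ = -0.940067
φₘ = atan2(sin φ₁ + sin φ₂, √((cos φ₁ + Bx)² + By²)) = 12.28778°
λₘ = λ₁ + atan2(By, cos φ₁ + Bx) = 105.13888°

12.288°N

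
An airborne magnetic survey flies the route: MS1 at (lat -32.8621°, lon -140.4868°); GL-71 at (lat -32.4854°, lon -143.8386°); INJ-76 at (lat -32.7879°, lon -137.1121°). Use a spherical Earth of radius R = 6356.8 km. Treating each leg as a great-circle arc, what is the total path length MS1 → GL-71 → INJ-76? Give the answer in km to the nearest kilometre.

MS1→GL-71: c = 0.049678 rad, d = 315.79 km
GL-71→INJ-76: c = 0.098987 rad, d = 629.24 km
Total = 315.79 + 629.24 = 945.03 km

945 km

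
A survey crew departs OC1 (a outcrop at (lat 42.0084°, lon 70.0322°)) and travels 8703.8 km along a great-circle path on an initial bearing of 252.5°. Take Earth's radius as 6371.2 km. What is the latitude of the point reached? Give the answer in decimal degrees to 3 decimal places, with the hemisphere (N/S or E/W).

4.747°S

δ = d/R = 8703.8/6371.2 = 1.366116 rad
φ₂ = arcsin(sin φ₁ cos δ + cos φ₁ sin δ cos θ)
   = arcsin(0.66924·0.20325 + 0.74305·0.97913·-0.30071) = -4.74659°
λ₂ = λ₁ + atan2(sin θ sin δ cos φ₁, cos δ − sin φ₁ sin φ₂) = 0.47478°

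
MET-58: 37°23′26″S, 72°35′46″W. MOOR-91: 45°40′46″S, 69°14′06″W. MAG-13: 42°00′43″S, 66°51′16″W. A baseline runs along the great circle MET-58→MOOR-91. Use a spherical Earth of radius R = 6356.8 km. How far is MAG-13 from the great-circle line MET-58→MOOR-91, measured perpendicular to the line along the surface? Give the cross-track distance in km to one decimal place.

MET-58: φ = -37.39056°, λ = -72.59611°
MOOR-91: φ = -45.67944°, λ = -69.23500°
MAG-13: φ = -42.01194°, λ = -66.85444°
δ₁₃ = central angle MET-58→MAG-13 = 0.111528 rad  (haversine)
θ₁₃ = bearing MET-58→MAG-13 = 138.096°,  θ₁₂ = bearing MET-58→MOOR-91 = 164.214°
dₓₜ = R·arcsin(sin δ₁₃ · sin(θ₁₃ − θ₁₂)) = 6356.8·arcsin(0.11130·sin(-26.118°)) = -311.574 km
|dₓₜ| = 311.574 km

311.6 km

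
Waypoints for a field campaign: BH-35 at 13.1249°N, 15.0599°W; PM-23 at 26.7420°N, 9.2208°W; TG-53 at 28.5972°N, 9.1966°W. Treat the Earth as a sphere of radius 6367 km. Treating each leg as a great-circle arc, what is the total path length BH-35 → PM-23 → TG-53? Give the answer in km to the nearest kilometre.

1837 km

BH-35→PM-23: c = 0.256127 rad, d = 1630.76 km
PM-23→TG-53: c = 0.032382 rad, d = 206.17 km
Total = 1630.76 + 206.17 = 1836.94 km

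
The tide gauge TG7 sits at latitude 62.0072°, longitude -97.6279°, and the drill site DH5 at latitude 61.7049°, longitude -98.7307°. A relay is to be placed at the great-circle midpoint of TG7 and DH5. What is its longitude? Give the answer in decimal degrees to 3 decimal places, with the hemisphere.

Bx = cos φ₂ cos Δλ = 0.473925,  By = cos φ₂ sin Δλ = -0.009123
φₘ = atan2(sin φ₁ + sin φ₂, √((cos φ₁ + Bx)² + By²)) = 61.85715°
λₘ = λ₁ + atan2(By, cos φ₁ + Bx) = -98.18202°

98.182°W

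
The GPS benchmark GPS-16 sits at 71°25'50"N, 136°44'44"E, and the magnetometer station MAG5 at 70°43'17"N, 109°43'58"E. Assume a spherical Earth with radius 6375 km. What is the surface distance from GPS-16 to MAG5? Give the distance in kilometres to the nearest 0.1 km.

969.7 km

GPS-16: φ = +71.43056°, λ = +136.74556°
MAG5: φ = +70.72139°, λ = +109.73278°
Δφ = -0.7092°,  Δλ = -27.0128°
a = sin²(Δφ/2) + cos φ₁ cos φ₂ sin²(Δλ/2) = 0.005773
c = 2·arcsin(√a) = 0.152114 rad = 8.7155°
d = R·c = 6375 × 0.152114 = 969.7 km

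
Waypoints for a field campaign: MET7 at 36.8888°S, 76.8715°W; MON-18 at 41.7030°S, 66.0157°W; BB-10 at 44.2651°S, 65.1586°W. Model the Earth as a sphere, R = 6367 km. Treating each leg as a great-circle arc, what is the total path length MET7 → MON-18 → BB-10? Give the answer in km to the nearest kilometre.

1368 km

MET7→MON-18: c = 0.168807 rad, d = 1074.79 km
MON-18→BB-10: c = 0.046036 rad, d = 293.11 km
Total = 1074.79 + 293.11 = 1367.90 km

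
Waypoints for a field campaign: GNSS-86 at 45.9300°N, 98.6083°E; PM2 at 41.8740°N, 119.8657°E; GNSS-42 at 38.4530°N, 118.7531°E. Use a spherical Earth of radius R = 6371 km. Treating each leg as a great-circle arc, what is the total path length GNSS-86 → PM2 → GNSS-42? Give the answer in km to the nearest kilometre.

GNSS-86→PM2: c = 0.275617 rad, d = 1755.95 km
PM2→GNSS-42: c = 0.061523 rad, d = 391.96 km
Total = 1755.95 + 391.96 = 2147.91 km

2148 km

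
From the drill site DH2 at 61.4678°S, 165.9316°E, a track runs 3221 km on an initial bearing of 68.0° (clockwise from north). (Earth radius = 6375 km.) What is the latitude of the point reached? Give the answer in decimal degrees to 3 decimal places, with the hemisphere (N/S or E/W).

43.013°S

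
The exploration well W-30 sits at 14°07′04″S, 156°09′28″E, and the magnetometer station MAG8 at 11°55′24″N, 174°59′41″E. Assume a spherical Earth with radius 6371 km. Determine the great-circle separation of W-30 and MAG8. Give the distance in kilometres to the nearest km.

W-30: φ = -14.11778°, λ = +156.15778°
MAG8: φ = +11.92333°, λ = +174.99472°
Δφ = 26.0411°,  Δλ = 18.8369°
a = sin²(Δφ/2) + cos φ₁ cos φ₂ sin²(Δλ/2) = 0.076171
c = 2·arcsin(√a) = 0.559239 rad = 32.0421°
d = R·c = 6371 × 0.559239 = 3562.9 km

3563 km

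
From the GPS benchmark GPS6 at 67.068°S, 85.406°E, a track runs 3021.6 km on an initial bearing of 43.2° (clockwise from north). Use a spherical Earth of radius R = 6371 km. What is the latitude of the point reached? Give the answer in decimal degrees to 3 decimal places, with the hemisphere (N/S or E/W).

δ = d/R = 3021.6/6371 = 0.474274 rad
φ₂ = arcsin(sin φ₁ cos δ + cos φ₁ sin δ cos θ)
   = arcsin(-0.92097·0.88962 + 0.38964·0.45669·0.72897) = -43.59840°
λ₂ = λ₁ + atan2(sin θ sin δ cos φ₁, cos δ − sin φ₁ sin φ₂) = 110.98100°

43.598°S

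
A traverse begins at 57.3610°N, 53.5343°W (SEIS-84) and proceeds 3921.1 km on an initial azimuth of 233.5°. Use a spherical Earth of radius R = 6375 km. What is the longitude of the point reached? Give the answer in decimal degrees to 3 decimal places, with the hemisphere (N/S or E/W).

85.983°W

δ = d/R = 3921.1/6375 = 0.615075 rad
φ₂ = arcsin(sin φ₁ cos δ + cos φ₁ sin δ cos θ)
   = arcsin(0.84209·0.81673 + 0.53934·0.57702·-0.59482) = 30.17487°
λ₂ = λ₁ + atan2(sin θ sin δ cos φ₁, cos δ − sin φ₁ sin φ₂) = -85.98308°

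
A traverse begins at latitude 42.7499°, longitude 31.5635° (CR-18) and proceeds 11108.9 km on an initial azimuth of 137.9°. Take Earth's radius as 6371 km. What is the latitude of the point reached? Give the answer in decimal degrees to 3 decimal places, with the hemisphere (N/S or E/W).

40.805°S

δ = d/R = 11108.9/6371 = 1.743667 rad
φ₂ = arcsin(sin φ₁ cos δ + cos φ₁ sin δ cos θ)
   = arcsin(0.67880·-0.17201 + 0.73432·0.98510·-0.74198) = -40.80527°
λ₂ = λ₁ + atan2(sin θ sin δ cos φ₁, cos δ − sin φ₁ sin φ₂) = 92.31524°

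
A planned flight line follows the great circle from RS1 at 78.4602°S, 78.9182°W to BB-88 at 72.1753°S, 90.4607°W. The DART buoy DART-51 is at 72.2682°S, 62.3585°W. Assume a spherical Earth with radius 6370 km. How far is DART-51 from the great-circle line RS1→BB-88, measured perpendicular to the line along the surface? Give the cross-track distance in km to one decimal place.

787.7 km

δ₁₃ = central angle RS1→DART-51 = 0.129404 rad  (haversine)
θ₁₃ = bearing RS1→DART-51 = 42.274°,  θ₁₂ = bearing RS1→BB-88 = 329.361°
dₓₜ = R·arcsin(sin δ₁₃ · sin(θ₁₃ − θ₁₂)) = 6370·arcsin(0.12904·sin(-287.087°)) = 787.729 km
|dₓₜ| = 787.729 km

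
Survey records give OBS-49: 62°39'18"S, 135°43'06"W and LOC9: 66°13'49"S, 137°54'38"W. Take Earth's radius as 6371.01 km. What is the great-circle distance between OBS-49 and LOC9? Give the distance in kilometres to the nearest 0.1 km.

OBS-49: φ = -62.65500°, λ = -135.71833°
LOC9: φ = -66.23028°, λ = -137.91056°
Δφ = -3.5753°,  Δλ = -2.1922°
a = sin²(Δφ/2) + cos φ₁ cos φ₂ sin²(Δλ/2) = 0.001041
c = 2·arcsin(√a) = 0.064537 rad = 3.6977°
d = R·c = 6371.01 × 0.064537 = 411.2 km

411.2 km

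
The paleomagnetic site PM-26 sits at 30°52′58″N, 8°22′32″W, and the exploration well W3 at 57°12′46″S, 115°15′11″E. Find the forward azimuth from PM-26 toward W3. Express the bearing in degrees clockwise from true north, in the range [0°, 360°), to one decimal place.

PM-26: φ = +30.88278°, λ = -8.37556°
W3: φ = -57.21278°, λ = +115.25306°
Δλ = 123.6286°
y = sin Δλ · cos φ₂ = 0.450894
x = cos φ₁ sin φ₂ − sin φ₁ cos φ₂ cos Δλ = -0.567561
θ = atan2(y, x) = 141.5349° → 141.5349° (mod 360°)

141.5°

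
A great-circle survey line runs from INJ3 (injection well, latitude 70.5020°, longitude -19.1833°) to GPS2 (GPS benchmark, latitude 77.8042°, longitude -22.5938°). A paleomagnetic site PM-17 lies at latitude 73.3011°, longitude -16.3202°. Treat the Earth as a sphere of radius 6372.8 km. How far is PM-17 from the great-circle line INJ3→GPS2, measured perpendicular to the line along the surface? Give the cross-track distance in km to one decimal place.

121.8 km

δ₁₃ = central angle INJ3→PM-17 = 0.051246 rad  (haversine)
θ₁₃ = bearing INJ3→PM-17 = 16.272°,  θ₁₂ = bearing INJ3→GPS2 = 354.369°
dₓₜ = R·arcsin(sin δ₁₃ · sin(θ₁₃ − θ₁₂)) = 6372.8·arcsin(0.05122·sin(-338.097°)) = 121.782 km
|dₓₜ| = 121.782 km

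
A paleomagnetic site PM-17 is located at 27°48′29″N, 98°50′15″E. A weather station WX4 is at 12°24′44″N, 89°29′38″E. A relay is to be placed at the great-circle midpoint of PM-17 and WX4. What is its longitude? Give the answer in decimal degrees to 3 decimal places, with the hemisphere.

PM-17: φ = +27.80806°, λ = +98.83750°
WX4: φ = +12.41222°, λ = +89.49389°
Bx = cos φ₂ cos Δλ = 0.963669,  By = cos φ₂ sin Δλ = -0.158560
φₘ = atan2(sin φ₁ + sin φ₂, √((cos φ₁ + Bx)² + By²)) = 20.17163°
λₘ = λ₁ + atan2(By, cos φ₁ + Bx) = 93.93397°

93.934°E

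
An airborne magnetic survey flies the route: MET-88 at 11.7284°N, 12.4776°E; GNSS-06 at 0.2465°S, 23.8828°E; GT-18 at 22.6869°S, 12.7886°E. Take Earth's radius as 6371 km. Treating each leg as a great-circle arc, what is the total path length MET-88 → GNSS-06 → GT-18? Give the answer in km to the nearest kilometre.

4602 km

MET-88→GNSS-06: c = 0.287682 rad, d = 1832.82 km
GNSS-06→GT-18: c = 0.434608 rad, d = 2768.88 km
Total = 1832.82 + 2768.88 = 4601.70 km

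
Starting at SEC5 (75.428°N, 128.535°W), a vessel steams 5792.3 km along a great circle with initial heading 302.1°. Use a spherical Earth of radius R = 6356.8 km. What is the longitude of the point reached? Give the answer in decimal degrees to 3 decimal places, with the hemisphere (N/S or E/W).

δ = d/R = 5792.3/6356.8 = 0.911197 rad
φ₂ = arcsin(sin φ₁ cos δ + cos φ₁ sin δ cos θ)
   = arcsin(0.96783·0.61280 + 0.25160·0.79024·0.53140) = 44.32606°
λ₂ = λ₁ + atan2(sin θ sin δ cos φ₁, cos δ − sin φ₁ sin φ₂) = 120.81826°

120.818°E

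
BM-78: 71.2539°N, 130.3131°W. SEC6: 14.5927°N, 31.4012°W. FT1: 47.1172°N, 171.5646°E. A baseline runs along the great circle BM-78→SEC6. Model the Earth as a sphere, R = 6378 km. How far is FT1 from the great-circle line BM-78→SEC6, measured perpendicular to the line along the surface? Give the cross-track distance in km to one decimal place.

185.9 km

δ₁₃ = central angle BM-78→FT1 = 0.627715 rad  (haversine)
θ₁₃ = bearing BM-78→FT1 = 259.718°,  θ₁₂ = bearing BM-78→SEC6 = 76.874°
dₓₜ = R·arcsin(sin δ₁₃ · sin(θ₁₃ − θ₁₂)) = 6378·arcsin(0.58730·sin(182.844°)) = -185.872 km
|dₓₜ| = 185.872 km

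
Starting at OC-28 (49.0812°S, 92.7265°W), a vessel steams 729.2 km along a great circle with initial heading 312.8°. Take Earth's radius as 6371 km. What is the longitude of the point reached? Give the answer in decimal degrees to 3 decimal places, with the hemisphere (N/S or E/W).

δ = d/R = 729.2/6371 = 0.114456 rad
φ₂ = arcsin(sin φ₁ cos δ + cos φ₁ sin δ cos θ)
   = arcsin(-0.75564·0.99346 + 0.65499·0.11421·0.67944) = -44.41654°
λ₂ = λ₁ + atan2(sin θ sin δ cos φ₁, cos δ − sin φ₁ sin φ₂) = -99.46383°

99.464°W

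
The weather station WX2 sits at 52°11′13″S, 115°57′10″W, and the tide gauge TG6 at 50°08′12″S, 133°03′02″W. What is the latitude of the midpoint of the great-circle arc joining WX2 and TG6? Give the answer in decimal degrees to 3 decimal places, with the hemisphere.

WX2: φ = -52.18694°, λ = -115.95278°
TG6: φ = -50.13667°, λ = -133.05056°
Bx = cos φ₂ cos Δλ = 0.612631,  By = cos φ₂ sin Δλ = -0.188444
φₘ = atan2(sin φ₁ + sin φ₂, √((cos φ₁ + Bx)² + By²)) = -51.47397°
λₘ = λ₁ + atan2(By, cos φ₁ + Bx) = -124.69309°

51.474°S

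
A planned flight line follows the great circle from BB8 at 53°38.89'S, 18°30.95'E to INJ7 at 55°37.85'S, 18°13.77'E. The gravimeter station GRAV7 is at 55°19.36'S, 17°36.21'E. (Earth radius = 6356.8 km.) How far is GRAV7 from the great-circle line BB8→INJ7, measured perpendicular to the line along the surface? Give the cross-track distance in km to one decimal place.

42.3 km

BB8: φ = -53.64817°, λ = +18.51583°
INJ7: φ = -55.63083°, λ = +18.22950°
GRAV7: φ = -55.32267°, λ = +17.60350°
δ₁₃ = central angle BB8→GRAV7 = 0.030654 rad  (haversine)
θ₁₃ = bearing BB8→GRAV7 = 197.192°,  θ₁₂ = bearing BB8→INJ7 = 184.661°
dₓₜ = R·arcsin(sin δ₁₃ · sin(θ₁₃ − θ₁₂)) = 6356.8·arcsin(0.03065·sin(12.531°)) = 42.273 km
|dₓₜ| = 42.273 km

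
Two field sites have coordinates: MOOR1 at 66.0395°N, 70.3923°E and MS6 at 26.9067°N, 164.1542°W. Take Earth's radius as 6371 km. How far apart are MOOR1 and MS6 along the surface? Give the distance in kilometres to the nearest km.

8702 km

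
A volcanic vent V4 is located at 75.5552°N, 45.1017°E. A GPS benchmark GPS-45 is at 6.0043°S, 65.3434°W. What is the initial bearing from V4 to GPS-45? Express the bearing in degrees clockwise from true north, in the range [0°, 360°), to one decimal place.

288.4°

Δλ = -110.4451°
y = sin Δλ · cos φ₂ = -0.931867
x = cos φ₁ sin φ₂ − sin φ₁ cos φ₂ cos Δλ = 0.310319
θ = atan2(y, x) = -71.5818° → 288.4182° (mod 360°)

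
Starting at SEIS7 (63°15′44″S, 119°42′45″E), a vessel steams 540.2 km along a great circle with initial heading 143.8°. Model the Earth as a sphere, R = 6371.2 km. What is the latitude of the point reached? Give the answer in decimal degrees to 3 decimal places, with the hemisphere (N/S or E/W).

SEIS7: φ = -63.26222°, λ = +119.71250°
δ = d/R = 540.2/6371.2 = 0.084788 rad
φ₂ = arcsin(sin φ₁ cos δ + cos φ₁ sin δ cos θ)
   = arcsin(-0.89307·0.99641 + 0.44991·0.08469·-0.80696) = -67.01582°
λ₂ = λ₁ + atan2(sin θ sin δ cos φ₁, cos δ − sin φ₁ sin φ₂) = 127.07173°

67.016°S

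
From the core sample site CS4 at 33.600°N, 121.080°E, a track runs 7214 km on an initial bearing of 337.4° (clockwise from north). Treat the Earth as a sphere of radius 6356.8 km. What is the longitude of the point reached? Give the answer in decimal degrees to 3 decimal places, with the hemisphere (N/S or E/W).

δ = d/R = 7214/6356.8 = 1.134848 rad
φ₂ = arcsin(sin φ₁ cos δ + cos φ₁ sin δ cos θ)
   = arcsin(0.55339·0.42227 + 0.83292·0.90647·0.92321) = 68.54753°
λ₂ = λ₁ + atan2(sin θ sin δ cos φ₁, cos δ − sin φ₁ sin φ₂) = 13.34700°

13.347°E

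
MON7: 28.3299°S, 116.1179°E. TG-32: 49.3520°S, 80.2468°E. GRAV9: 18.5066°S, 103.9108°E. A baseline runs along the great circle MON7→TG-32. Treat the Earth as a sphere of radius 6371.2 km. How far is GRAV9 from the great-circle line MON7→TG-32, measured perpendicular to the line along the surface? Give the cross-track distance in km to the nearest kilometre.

δ₁₃ = central angle MON7→GRAV9 = 0.259706 rad  (haversine)
θ₁₃ = bearing MON7→GRAV9 = 308.664°,  θ₁₂ = bearing MON7→TG-32 = 222.445°
dₓₜ = R·arcsin(sin δ₁₃ · sin(θ₁₃ − θ₁₂)) = 6371.2·arcsin(0.25680·sin(86.219°)) = 1650.954 km
|dₓₜ| = 1650.954 km

1651 km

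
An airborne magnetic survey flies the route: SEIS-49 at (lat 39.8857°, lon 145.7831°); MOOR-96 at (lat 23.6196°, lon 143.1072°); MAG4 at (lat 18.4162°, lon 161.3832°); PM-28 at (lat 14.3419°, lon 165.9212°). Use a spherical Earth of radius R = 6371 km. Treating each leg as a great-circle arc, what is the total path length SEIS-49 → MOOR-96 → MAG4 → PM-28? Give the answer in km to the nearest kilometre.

4470 km

SEIS-49→MOOR-96: c = 0.286621 rad, d = 1826.06 km
MOOR-96→MAG4: c = 0.310998 rad, d = 1981.37 km
MAG4→PM-28: c = 0.104056 rad, d = 662.94 km
Total = 1826.06 + 1981.37 + 662.94 = 4470.37 km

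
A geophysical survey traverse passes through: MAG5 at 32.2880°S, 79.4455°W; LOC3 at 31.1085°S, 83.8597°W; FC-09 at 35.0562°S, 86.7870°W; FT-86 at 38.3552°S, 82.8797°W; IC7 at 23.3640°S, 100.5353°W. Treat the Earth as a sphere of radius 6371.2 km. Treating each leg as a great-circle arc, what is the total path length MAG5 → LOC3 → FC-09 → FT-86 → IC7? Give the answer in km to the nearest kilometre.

3822 km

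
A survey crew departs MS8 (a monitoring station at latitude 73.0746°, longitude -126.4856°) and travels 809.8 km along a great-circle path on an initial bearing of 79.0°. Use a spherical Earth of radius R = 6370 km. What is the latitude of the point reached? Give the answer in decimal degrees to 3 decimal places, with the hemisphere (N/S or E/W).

72.942°N

δ = d/R = 809.8/6370 = 0.127127 rad
φ₂ = arcsin(sin φ₁ cos δ + cos φ₁ sin δ cos θ)
   = arcsin(0.95668·0.99193 + 0.29113·0.12679·0.19081) = 72.94179°
λ₂ = λ₁ + atan2(sin θ sin δ cos φ₁, cos δ − sin φ₁ sin φ₂) = -101.38136°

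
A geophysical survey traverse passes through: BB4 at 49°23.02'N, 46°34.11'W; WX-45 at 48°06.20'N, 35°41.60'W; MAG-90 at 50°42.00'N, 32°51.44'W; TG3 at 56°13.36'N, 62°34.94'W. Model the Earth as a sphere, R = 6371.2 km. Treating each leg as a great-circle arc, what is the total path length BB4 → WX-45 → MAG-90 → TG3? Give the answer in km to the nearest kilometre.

BB4: φ = +49.38367°, λ = -46.56850°
WX-45: φ = +48.10333°, λ = -35.69333°
MAG-90: φ = +50.70000°, λ = -32.85733°
TG3: φ = +56.22267°, λ = -62.58233°
BB4→WX-45: c = 0.127027 rad, d = 809.31 km
WX-45→MAG-90: c = 0.055592 rad, d = 354.19 km
MAG-90→TG3: c = 0.320677 rad, d = 2043.10 km
Total = 809.31 + 354.19 + 2043.10 = 3206.60 km

3207 km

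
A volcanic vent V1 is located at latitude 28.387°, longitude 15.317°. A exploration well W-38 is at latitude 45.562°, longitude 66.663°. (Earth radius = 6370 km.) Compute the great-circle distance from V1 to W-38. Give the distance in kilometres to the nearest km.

Δφ = 17.1750°,  Δλ = 51.3460°
a = sin²(Δφ/2) + cos φ₁ cos φ₂ sin²(Δλ/2) = 0.137905
c = 2·arcsin(√a) = 0.760938 rad = 43.5985°
d = R·c = 6370 × 0.760938 = 4847.2 km

4847 km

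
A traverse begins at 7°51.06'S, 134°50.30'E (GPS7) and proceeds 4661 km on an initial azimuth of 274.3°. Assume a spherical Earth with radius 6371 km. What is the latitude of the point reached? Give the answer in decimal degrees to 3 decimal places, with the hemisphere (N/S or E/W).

2.982°S

GPS7: φ = -7.85100°, λ = +134.83833°
δ = d/R = 4661/6371 = 0.731596 rad
φ₂ = arcsin(sin φ₁ cos δ + cos φ₁ sin δ cos θ)
   = arcsin(-0.13660·0.74411 + 0.99063·0.66806·0.07498) = -2.98203°
λ₂ = λ₁ + atan2(sin θ sin δ cos φ₁, cos δ − sin φ₁ sin φ₂) = 92.99615°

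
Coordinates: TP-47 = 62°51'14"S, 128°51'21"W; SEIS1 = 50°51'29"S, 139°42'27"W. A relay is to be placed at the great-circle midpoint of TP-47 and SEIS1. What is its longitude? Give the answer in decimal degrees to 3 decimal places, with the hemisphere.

TP-47: φ = -62.85389°, λ = -128.85583°
SEIS1: φ = -50.85806°, λ = -139.70750°
Bx = cos φ₂ cos Δλ = 0.619956,  By = cos φ₂ sin Δλ = -0.118842
φₘ = atan2(sin φ₁ + sin φ₂, √((cos φ₁ + Bx)² + By²)) = -56.97059°
λₘ = λ₁ + atan2(By, cos φ₁ + Bx) = -135.15725°

135.157°W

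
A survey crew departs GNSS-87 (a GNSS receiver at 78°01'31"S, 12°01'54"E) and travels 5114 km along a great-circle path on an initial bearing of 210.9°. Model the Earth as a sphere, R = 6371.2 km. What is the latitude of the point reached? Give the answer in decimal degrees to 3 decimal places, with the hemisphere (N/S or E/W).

53.873°S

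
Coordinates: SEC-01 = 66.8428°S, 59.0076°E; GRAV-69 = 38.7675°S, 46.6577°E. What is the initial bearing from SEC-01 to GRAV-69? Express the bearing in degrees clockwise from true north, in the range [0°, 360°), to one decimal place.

Δλ = -12.3499°
y = sin Δλ · cos φ₂ = -0.166762
x = cos φ₁ sin φ₂ − sin φ₁ cos φ₂ cos Δλ = 0.454043
θ = atan2(y, x) = -20.1674° → 339.8326° (mod 360°)

339.8°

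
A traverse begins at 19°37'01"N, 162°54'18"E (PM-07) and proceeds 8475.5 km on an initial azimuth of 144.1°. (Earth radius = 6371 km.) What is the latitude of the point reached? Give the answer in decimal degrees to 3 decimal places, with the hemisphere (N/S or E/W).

PM-07: φ = +19.61694°, λ = +162.90500°
δ = d/R = 8475.5/6371 = 1.330325 rad
φ₂ = arcsin(sin φ₁ cos δ + cos φ₁ sin δ cos θ)
   = arcsin(0.33573·0.23816 + 0.94196·0.97123·-0.81004) = -41.38476°
λ₂ = λ₁ + atan2(sin θ sin δ cos φ₁, cos δ − sin φ₁ sin φ₂) = -147.71511°

41.385°S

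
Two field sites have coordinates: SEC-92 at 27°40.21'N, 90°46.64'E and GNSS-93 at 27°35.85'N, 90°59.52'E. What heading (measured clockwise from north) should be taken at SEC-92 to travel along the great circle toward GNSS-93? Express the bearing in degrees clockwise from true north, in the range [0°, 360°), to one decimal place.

110.9°

SEC-92: φ = +27.67017°, λ = +90.77733°
GNSS-93: φ = +27.59750°, λ = +90.99200°
Δλ = 0.2147°
y = sin Δλ · cos φ₂ = 0.003320
x = cos φ₁ sin φ₂ − sin φ₁ cos φ₂ cos Δλ = -0.001265
θ = atan2(y, x) = 110.8618° → 110.8618° (mod 360°)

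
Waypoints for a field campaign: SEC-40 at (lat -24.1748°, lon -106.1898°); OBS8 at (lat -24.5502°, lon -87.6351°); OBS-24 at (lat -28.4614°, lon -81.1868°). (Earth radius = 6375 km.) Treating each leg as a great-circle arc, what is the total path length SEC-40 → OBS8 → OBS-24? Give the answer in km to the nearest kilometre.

2655 km

SEC-40→OBS8: c = 0.294855 rad, d = 1879.70 km
OBS8→OBS-24: c = 0.121632 rad, d = 775.40 km
Total = 1879.70 + 775.40 = 2655.10 km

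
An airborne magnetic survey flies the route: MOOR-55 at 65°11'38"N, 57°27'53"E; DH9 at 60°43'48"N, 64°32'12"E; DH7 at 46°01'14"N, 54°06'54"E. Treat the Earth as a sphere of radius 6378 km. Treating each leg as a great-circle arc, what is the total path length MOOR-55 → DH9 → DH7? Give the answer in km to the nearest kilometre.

2384 km

MOOR-55: φ = +65.19389°, λ = +57.46472°
DH9: φ = +60.73000°, λ = +64.53667°
DH7: φ = +46.02056°, λ = +54.11500°
MOOR-55→DH9: c = 0.095890 rad, d = 611.59 km
DH9→DH7: c = 0.277931 rad, d = 1772.65 km
Total = 611.59 + 1772.65 = 2384.24 km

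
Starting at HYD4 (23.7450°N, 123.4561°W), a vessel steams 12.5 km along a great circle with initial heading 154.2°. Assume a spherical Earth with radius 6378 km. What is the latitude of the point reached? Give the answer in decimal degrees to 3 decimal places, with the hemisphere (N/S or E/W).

23.644°N

δ = d/R = 12.5/6378 = 0.001960 rad
φ₂ = arcsin(sin φ₁ cos δ + cos φ₁ sin δ cos θ)
   = arcsin(0.40267·1.00000 + 0.91535·0.00196·-0.90032) = 23.64389°
λ₂ = λ₁ + atan2(sin θ sin δ cos φ₁, cos δ − sin φ₁ sin φ₂) = -123.40275°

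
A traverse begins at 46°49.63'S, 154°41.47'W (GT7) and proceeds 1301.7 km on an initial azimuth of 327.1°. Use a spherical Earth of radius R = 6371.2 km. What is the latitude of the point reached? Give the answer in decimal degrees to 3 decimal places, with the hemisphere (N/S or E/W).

36.696°S

GT7: φ = -46.82717°, λ = -154.69117°
δ = d/R = 1301.7/6371.2 = 0.204310 rad
φ₂ = arcsin(sin φ₁ cos δ + cos φ₁ sin δ cos θ)
   = arcsin(-0.72929·0.97920 + 0.68420·0.20289·0.83962) = -36.69604°
λ₂ = λ₁ + atan2(sin θ sin δ cos φ₁, cos δ − sin φ₁ sin φ₂) = -162.59118°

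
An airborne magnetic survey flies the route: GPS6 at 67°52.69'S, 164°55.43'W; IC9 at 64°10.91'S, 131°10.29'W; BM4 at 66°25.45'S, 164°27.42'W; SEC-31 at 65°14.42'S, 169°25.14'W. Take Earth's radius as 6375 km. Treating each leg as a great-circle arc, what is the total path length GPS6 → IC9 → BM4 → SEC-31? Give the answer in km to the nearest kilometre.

3368 km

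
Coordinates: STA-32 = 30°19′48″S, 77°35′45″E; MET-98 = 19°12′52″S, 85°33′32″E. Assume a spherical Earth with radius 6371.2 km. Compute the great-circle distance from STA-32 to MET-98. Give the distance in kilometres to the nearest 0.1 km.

1473.3 km

STA-32: φ = -30.33000°, λ = +77.59583°
MET-98: φ = -19.21444°, λ = +85.55889°
Δφ = 11.1156°,  Δλ = 7.9631°
a = sin²(Δφ/2) + cos φ₁ cos φ₂ sin²(Δλ/2) = 0.013309
c = 2·arcsin(√a) = 0.231247 rad = 13.2495°
d = R·c = 6371.2 × 0.231247 = 1473.3 km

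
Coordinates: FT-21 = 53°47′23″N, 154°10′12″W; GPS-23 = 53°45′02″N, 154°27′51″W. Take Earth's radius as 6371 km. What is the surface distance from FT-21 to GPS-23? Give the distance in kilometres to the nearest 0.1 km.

19.8 km

FT-21: φ = +53.78972°, λ = -154.17000°
GPS-23: φ = +53.75056°, λ = -154.46417°
Δφ = -0.0392°,  Δλ = -0.2942°
a = sin²(Δφ/2) + cos φ₁ cos φ₂ sin²(Δλ/2) = 0.000002
c = 2·arcsin(√a) = 0.003110 rad = 0.1782°
d = R·c = 6371 × 0.003110 = 19.8 km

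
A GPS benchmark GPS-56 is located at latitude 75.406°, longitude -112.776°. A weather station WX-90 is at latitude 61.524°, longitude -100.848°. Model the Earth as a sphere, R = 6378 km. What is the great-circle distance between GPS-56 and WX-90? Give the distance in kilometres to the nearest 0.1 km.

1612.8 km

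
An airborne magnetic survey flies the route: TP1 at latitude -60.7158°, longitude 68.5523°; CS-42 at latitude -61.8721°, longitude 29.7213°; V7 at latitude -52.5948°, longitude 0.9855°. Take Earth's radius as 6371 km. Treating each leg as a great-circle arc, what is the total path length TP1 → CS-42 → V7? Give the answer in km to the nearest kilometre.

4036 km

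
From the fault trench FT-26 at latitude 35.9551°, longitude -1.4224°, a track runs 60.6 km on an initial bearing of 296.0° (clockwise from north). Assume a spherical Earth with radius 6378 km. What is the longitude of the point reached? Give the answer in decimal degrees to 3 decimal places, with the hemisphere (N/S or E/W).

2.029°W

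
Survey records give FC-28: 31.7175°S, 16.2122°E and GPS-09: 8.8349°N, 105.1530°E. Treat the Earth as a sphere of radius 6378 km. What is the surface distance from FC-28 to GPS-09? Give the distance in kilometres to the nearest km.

Δφ = 40.5524°,  Δλ = 88.9408°
a = sin²(Δφ/2) + cos φ₁ cos φ₂ sin²(Δλ/2) = 0.532604
c = 2·arcsin(√a) = 1.636050 rad = 93.7388°
d = R·c = 6378 × 1.636050 = 10434.7 km

10435 km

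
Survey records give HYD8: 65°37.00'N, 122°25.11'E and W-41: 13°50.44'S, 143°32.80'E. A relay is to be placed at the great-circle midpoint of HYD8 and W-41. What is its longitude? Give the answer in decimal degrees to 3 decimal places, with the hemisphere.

137.284°E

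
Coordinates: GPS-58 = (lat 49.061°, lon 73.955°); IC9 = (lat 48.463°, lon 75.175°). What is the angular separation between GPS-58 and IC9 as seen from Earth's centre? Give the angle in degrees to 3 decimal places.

1.002°

Δφ = -0.5980°,  Δλ = 1.2200°
a = sin²(Δφ/2) + cos φ₁ cos φ₂ sin²(Δλ/2) = 0.000076
c = 2·arcsin(√a) = 0.017491 rad = 1.0022°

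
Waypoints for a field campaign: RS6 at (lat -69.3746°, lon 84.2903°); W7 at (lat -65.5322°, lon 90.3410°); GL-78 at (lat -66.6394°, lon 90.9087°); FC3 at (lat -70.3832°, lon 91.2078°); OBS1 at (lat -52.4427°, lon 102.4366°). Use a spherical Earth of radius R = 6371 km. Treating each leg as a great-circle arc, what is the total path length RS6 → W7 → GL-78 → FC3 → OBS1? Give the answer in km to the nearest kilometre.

3115 km

RS6→W7: c = 0.078259 rad, d = 498.59 km
W7→GL-78: c = 0.019737 rad, d = 125.74 km
GL-78→FC3: c = 0.065369 rad, d = 416.47 km
FC3→OBS1: c = 0.325598 rad, d = 2074.39 km
Total = 498.59 + 125.74 + 416.47 + 2074.39 = 3115.19 km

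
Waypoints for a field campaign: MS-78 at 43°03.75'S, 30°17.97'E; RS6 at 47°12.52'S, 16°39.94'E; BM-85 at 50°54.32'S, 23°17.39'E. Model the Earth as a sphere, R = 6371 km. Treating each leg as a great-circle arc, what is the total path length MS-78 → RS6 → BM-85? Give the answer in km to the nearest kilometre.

MS-78: φ = -43.06250°, λ = +30.29950°
RS6: φ = -47.20867°, λ = +16.66567°
BM-85: φ = -50.90533°, λ = +23.28983°
MS-78→RS6: c = 0.182476 rad, d = 1162.55 km
RS6→BM-85: c = 0.099444 rad, d = 633.56 km
Total = 1162.55 + 633.56 = 1796.11 km

1796 km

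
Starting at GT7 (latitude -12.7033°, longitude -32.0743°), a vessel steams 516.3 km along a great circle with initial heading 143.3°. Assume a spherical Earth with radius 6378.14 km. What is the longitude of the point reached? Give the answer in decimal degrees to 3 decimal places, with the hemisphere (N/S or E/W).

δ = d/R = 516.3/6378.14 = 0.080948 rad
φ₂ = arcsin(sin φ₁ cos δ + cos φ₁ sin δ cos θ)
   = arcsin(-0.21990·0.99673 + 0.97552·0.08086·-0.80178) = -16.40510°
λ₂ = λ₁ + atan2(sin θ sin δ cos φ₁, cos δ − sin φ₁ sin φ₂) = -29.18682°

29.187°W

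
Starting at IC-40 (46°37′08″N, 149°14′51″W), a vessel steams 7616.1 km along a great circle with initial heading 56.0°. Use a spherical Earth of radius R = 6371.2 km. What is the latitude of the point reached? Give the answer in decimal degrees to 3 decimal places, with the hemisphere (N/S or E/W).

38.595°N

IC-40: φ = +46.61889°, λ = -149.24750°
δ = d/R = 7616.1/6371.2 = 1.195395 rad
φ₂ = arcsin(sin φ₁ cos δ + cos φ₁ sin δ cos θ)
   = arcsin(0.72680·0.36665 + 0.68685·0.93036·0.55919) = 38.59505°
λ₂ = λ₁ + atan2(sin θ sin δ cos φ₁, cos δ − sin φ₁ sin φ₂) = -49.94872°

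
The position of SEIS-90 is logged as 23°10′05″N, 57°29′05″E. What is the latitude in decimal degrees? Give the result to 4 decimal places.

23° + 10′/60 + 5″/3600 = 23 + 0.16667 + 0.00139 = 23.1681°

23.1681°N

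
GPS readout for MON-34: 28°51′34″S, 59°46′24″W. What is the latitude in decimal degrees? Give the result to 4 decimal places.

28° + 51′/60 + 34″/3600 = 28 + 0.85000 + 0.00944 = 28.8594°

28.8594°S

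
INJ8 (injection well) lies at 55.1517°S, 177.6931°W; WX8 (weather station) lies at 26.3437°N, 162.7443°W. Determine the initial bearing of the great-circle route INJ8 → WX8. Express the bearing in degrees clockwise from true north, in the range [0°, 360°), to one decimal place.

Δλ = 14.9488°
y = sin Δλ · cos φ₂ = 0.231167
x = cos φ₁ sin φ₂ − sin φ₁ cos φ₂ cos Δλ = 0.964114
θ = atan2(y, x) = 13.4833° → 13.4833° (mod 360°)

13.5°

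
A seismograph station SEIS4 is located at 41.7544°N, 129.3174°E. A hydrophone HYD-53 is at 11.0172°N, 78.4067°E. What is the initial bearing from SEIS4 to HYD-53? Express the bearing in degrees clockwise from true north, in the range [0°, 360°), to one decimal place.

250.5°

Δλ = -50.9107°
y = sin Δλ · cos φ₂ = -0.761859
x = cos φ₁ sin φ₂ − sin φ₁ cos φ₂ cos Δλ = -0.269592
θ = atan2(y, x) = -109.4869° → 250.5131° (mod 360°)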